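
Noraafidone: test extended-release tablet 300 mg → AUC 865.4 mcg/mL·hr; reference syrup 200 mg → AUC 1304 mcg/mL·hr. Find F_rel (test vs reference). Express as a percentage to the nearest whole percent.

F_rel = (AUC_test/D_test) / (AUC_ref/D_ref)
      = (865.4/300) / (1304/200)
      = 2.88467 / 6.52 = 0.4424 = 44.24%

F_rel = 44%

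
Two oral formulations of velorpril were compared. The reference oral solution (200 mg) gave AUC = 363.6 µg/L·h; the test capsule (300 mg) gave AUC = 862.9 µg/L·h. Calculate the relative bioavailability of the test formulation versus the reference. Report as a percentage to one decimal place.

F_rel = (AUC_test/D_test) / (AUC_ref/D_ref)
      = (862.9/300) / (363.6/200)
      = 2.87633 / 1.818 = 1.5821 = 158.21%

F_rel = 158.2%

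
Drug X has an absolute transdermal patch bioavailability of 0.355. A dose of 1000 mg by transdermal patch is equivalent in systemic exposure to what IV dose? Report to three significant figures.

D_iv = 355 mg

Systemic exposure from an extravascular dose = F × D_ev, so the equivalent IV dose is F × D_ev.
D_iv = F × D_ev = 0.355 × 1000 = 355 mg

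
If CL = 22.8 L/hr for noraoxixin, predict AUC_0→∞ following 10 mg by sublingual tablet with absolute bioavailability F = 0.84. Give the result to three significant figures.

AUC = 0.368 mg/L·hr

AUC_0→∞ = F × Dose / CL
        = 0.84 × 10 / 22.8 = 0.368421 mg/L·hr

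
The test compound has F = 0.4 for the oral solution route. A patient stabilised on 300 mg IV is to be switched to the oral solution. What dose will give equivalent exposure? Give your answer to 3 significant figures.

For equal systemic exposure: F × D_ev = D_iv
D_ev = D_iv / F = 300 / 0.4 = 750 mg

D_oral = 750 mg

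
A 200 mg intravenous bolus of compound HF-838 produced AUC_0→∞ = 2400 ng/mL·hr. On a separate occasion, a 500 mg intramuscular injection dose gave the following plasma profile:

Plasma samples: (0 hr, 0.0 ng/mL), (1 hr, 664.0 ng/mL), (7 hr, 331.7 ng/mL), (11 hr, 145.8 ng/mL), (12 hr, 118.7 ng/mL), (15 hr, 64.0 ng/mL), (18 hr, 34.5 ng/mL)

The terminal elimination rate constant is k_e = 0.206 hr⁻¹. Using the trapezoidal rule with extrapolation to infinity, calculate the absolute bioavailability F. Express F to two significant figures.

F = 0.83

Trapezoidal AUC_0→18 (intramuscular injection):
  [0→1]: (0.0+664.0)/2 × 1 = 332.0
  [1→7]: (664.0+331.7)/2 × 6 = 2987.1
  [7→11]: (331.7+145.8)/2 × 4 = 955.0
  [11→12]: (145.8+118.7)/2 × 1 = 132.25
  [12→15]: (118.7+64.0)/2 × 3 = 274.05
  [15→18]: (64.0+34.5)/2 × 3 = 147.75
  Sum = 4828.15 ng/mL·hr
Tail: C_last/k_e = 34.5/0.206 = 167.476
AUC_0→∞ (intramuscular injection) = 4828.15 + 167.476 = 4995.626 ng/mL·hr
F = (AUC_ev/D_ev)/(AUC_iv/D_iv) = (4995.626/500)/(2400/200) = 9.991252/12 = 0.8326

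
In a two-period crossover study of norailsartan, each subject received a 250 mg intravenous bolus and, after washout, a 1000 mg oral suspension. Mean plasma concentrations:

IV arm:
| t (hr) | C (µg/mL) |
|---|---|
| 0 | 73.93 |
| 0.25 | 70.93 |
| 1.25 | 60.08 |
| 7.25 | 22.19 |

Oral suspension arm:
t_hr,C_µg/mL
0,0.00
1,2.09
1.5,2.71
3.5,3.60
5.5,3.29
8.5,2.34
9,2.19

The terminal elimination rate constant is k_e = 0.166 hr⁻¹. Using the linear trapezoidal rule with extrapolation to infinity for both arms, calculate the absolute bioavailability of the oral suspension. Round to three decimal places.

Trapezoidal AUC_0→7.25 (IV):
  [0→0.25]: (73.93+70.93)/2 × 0.25 = 18.1075
  [0.25→1.25]: (70.93+60.08)/2 × 1 = 65.505
  [1.25→7.25]: (60.08+22.19)/2 × 6 = 246.81
  Sum = 330.4225 µg/mL·hr
IV tail: 22.19/0.166 = 133.675; AUC_iv,0→∞ = 330.4225 + 133.675 = 464.0975 µg/mL·hr
Trapezoidal AUC_0→9 (oral suspension):
  [0→1]: (0.00+2.09)/2 × 1 = 1.045
  [1→1.5]: (2.09+2.71)/2 × 0.5 = 1.2
  [1.5→3.5]: (2.71+3.60)/2 × 2 = 6.31
  [3.5→5.5]: (3.60+3.29)/2 × 2 = 6.89
  [5.5→8.5]: (3.29+2.34)/2 × 3 = 8.445
  [8.5→9]: (2.34+2.19)/2 × 0.5 = 1.1325
  Sum = 25.0225 µg/mL·hr
oral suspension tail: 2.19/0.166 = 13.193; AUC_ev,0→∞ = 25.0225 + 13.193 = 38.2155 µg/mL·hr
F = (AUC_ev/D_ev)/(AUC_iv/D_iv) = (38.2155/1000)/(464.0975/250) = 0.0382155/1.85639 = 0.0206

F = 0.021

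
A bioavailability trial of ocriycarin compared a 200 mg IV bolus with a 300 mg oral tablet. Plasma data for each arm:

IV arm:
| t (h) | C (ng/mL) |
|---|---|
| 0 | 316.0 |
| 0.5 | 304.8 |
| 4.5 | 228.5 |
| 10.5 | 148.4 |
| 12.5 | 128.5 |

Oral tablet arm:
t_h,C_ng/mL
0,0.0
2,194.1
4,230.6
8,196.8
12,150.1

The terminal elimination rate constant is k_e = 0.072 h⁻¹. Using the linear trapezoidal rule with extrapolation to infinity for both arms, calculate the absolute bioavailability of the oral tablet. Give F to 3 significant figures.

Trapezoidal AUC_0→12.5 (IV):
  [0→0.5]: (316.0+304.8)/2 × 0.5 = 155.2
  [0.5→4.5]: (304.8+228.5)/2 × 4 = 1066.6
  [4.5→10.5]: (228.5+148.4)/2 × 6 = 1130.7
  [10.5→12.5]: (148.4+128.5)/2 × 2 = 276.9
  Sum = 2629.4 ng/mL·h
IV tail: 128.5/0.072 = 1784.722; AUC_iv,0→∞ = 2629.4 + 1784.722 = 4414.122 ng/mL·h
Trapezoidal AUC_0→12 (oral tablet):
  [0→2]: (0.0+194.1)/2 × 2 = 194.1
  [2→4]: (194.1+230.6)/2 × 2 = 424.7
  [4→8]: (230.6+196.8)/2 × 4 = 854.8
  [8→12]: (196.8+150.1)/2 × 4 = 693.8
  Sum = 2167.4 ng/mL·h
oral tablet tail: 150.1/0.072 = 2084.722; AUC_ev,0→∞ = 2167.4 + 2084.722 = 4252.122 ng/mL·h
F = (AUC_ev/D_ev)/(AUC_iv/D_iv) = (4252.122/300)/(4414.122/200) = 14.17374/22.07061 = 0.6422

F = 0.642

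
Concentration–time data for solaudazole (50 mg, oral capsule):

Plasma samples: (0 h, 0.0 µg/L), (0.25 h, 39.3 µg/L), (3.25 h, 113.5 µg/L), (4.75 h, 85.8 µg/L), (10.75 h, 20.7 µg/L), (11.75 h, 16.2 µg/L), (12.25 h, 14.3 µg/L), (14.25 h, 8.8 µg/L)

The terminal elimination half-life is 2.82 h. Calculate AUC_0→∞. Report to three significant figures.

AUC = 788 µg/L·h

Trapezoidal AUC_0→14.25:
  [0→0.25]: (0.0+39.3)/2 × 0.25 = 4.9125
  [0.25→3.25]: (39.3+113.5)/2 × 3 = 229.2
  [3.25→4.75]: (113.5+85.8)/2 × 1.5 = 149.475
  [4.75→10.75]: (85.8+20.7)/2 × 6 = 319.5
  [10.75→11.75]: (20.7+16.2)/2 × 1 = 18.45
  [11.75→12.25]: (16.2+14.3)/2 × 0.5 = 7.625
  [12.25→14.25]: (14.3+8.8)/2 × 2 = 23.1
  Sum = 752.2625 µg/L·h
k_e = ln2 / t½ = 0.693147 / 2.82 = 0.2458 h^-1
Extrapolated tail: C_last / k_e = 8.8 / 0.2458 = 35.801
AUC_0→∞ = 752.2625 + 35.801 = 788.0635 µg/L·h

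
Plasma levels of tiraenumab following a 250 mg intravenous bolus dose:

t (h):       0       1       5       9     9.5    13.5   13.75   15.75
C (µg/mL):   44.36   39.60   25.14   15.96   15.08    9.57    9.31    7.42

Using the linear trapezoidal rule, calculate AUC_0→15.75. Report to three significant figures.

AUC = 330 µg/mL·h

Trapezoidal AUC_0→15.75:
  [0→1]: (44.36+39.60)/2 × 1 = 41.98
  [1→5]: (39.60+25.14)/2 × 4 = 129.48
  [5→9]: (25.14+15.96)/2 × 4 = 82.2
  [9→9.5]: (15.96+15.08)/2 × 0.5 = 7.76
  [9.5→13.5]: (15.08+9.57)/2 × 4 = 49.3
  [13.5→13.75]: (9.57+9.31)/2 × 0.25 = 2.36
  [13.75→15.75]: (9.31+7.42)/2 × 2 = 16.73
  Sum = 329.81 µg/mL·h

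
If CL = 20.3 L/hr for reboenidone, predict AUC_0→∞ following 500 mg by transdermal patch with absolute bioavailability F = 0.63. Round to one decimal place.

AUC_0→∞ = F × Dose / CL
        = 0.63 × 500 / 20.3 = 15.5172 mg/L·hr

AUC = 15.5 mg/L·hr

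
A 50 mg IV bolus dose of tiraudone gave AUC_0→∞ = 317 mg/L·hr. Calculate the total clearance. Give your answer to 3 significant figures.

CL = Dose_iv / AUC_0→∞
   = 50 / 317 = 0.157729 L/hr

CL = 0.158 L/hr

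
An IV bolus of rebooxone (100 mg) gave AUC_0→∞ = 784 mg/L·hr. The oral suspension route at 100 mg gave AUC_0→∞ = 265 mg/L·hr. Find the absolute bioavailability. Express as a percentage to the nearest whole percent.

F = 34%

F = (AUC_ev / D_ev) / (AUC_iv / D_iv)
  = (265/100) / (784/100)
  = 2.65 / 7.84 = 0.3380
  = 33.80%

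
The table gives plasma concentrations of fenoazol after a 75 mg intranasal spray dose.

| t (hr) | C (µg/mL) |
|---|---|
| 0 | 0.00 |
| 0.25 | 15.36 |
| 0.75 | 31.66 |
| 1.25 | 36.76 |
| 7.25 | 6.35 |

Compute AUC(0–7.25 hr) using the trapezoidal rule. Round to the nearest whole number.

AUC = 160 µg/mL·hr

Trapezoidal AUC_0→7.25:
  [0→0.25]: (0.00+15.36)/2 × 0.25 = 1.92
  [0.25→0.75]: (15.36+31.66)/2 × 0.5 = 11.755
  [0.75→1.25]: (31.66+36.76)/2 × 0.5 = 17.105
  [1.25→7.25]: (36.76+6.35)/2 × 6 = 129.33
  Sum = 160.11 µg/mL·hr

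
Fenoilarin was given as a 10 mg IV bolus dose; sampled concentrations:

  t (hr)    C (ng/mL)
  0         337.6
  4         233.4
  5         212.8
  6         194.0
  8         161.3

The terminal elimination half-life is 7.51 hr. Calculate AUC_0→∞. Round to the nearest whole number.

AUC = 3671 ng/mL·hr

Trapezoidal AUC_0→8:
  [0→4]: (337.6+233.4)/2 × 4 = 1142.0
  [4→5]: (233.4+212.8)/2 × 1 = 223.1
  [5→6]: (212.8+194.0)/2 × 1 = 203.4
  [6→8]: (194.0+161.3)/2 × 2 = 355.3
  Sum = 1923.8 ng/mL·hr
k_e = ln2 / t½ = 0.693147 / 7.51 = 0.0923 hr^-1
Extrapolated tail: C_last / k_e = 161.3 / 0.0923 = 1747.562
AUC_0→∞ = 1923.8 + 1747.562 = 3671.362 ng/mL·hr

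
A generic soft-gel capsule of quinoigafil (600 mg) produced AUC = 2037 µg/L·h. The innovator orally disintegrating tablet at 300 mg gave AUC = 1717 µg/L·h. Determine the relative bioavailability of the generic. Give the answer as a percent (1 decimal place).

F_rel = (AUC_test/D_test) / (AUC_ref/D_ref)
      = (2037/600) / (1717/300)
      = 3.395 / 5.72333 = 0.5932 = 59.32%

F_rel = 59.3%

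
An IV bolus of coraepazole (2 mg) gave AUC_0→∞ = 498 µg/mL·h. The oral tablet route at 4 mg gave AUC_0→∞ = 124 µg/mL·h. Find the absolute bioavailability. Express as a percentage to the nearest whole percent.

F = 12%

F = (AUC_ev / D_ev) / (AUC_iv / D_iv)
  = (124/4) / (498/2)
  = 31 / 249 = 0.1245
  = 12.45%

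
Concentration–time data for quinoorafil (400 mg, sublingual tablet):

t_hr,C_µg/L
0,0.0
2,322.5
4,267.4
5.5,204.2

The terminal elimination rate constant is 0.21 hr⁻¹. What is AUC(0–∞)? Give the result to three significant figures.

AUC = 2240 µg/L·hr

Trapezoidal AUC_0→5.5:
  [0→2]: (0.0+322.5)/2 × 2 = 322.5
  [2→4]: (322.5+267.4)/2 × 2 = 589.9
  [4→5.5]: (267.4+204.2)/2 × 1.5 = 353.7
  Sum = 1266.1 µg/L·hr
Extrapolated tail: C_last / k_e = 204.2 / 0.21 = 972.381
AUC_0→∞ = 1266.1 + 972.381 = 2238.481 µg/L·hr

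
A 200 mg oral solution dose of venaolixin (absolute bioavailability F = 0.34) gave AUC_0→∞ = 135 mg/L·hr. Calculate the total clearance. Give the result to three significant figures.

CL = 0.504 L/hr

CL = F × Dose / AUC_0→∞
   = 0.34 × 200 / 135 = 0.503704 L/hr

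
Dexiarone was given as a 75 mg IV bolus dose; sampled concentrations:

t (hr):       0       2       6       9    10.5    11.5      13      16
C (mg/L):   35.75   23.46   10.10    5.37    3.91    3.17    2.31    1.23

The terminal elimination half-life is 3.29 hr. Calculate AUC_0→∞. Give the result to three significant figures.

AUC = 175 mg/L·hr

Trapezoidal AUC_0→16:
  [0→2]: (35.75+23.46)/2 × 2 = 59.21
  [2→6]: (23.46+10.10)/2 × 4 = 67.12
  [6→9]: (10.10+5.37)/2 × 3 = 23.205
  [9→10.5]: (5.37+3.91)/2 × 1.5 = 6.96
  [10.5→11.5]: (3.91+3.17)/2 × 1 = 3.54
  [11.5→13]: (3.17+2.31)/2 × 1.5 = 4.11
  [13→16]: (2.31+1.23)/2 × 3 = 5.31
  Sum = 169.455 mg/L·hr
k_e = ln2 / t½ = 0.693147 / 3.29 = 0.2107 hr^-1
Extrapolated tail: C_last / k_e = 1.23 / 0.2107 = 5.838
AUC_0→∞ = 169.455 + 5.838 = 175.293 mg/L·hr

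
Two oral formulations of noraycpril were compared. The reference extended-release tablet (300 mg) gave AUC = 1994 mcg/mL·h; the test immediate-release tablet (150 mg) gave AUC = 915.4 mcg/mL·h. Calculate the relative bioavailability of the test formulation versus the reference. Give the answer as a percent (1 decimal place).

F_rel = 91.8%

F_rel = (AUC_test/D_test) / (AUC_ref/D_ref)
      = (915.4/150) / (1994/300)
      = 6.10267 / 6.64667 = 0.9182 = 91.82%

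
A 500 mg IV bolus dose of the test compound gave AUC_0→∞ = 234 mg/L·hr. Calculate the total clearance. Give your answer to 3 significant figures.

CL = 2.14 L/hr

CL = Dose_iv / AUC_0→∞
   = 500 / 234 = 2.13675 L/hr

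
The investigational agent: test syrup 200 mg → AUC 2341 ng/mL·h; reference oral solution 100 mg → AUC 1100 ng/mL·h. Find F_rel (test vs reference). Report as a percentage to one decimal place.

F_rel = (AUC_test/D_test) / (AUC_ref/D_ref)
      = (2341/200) / (1100/100)
      = 11.705 / 11 = 1.0641 = 106.41%

F_rel = 106.4%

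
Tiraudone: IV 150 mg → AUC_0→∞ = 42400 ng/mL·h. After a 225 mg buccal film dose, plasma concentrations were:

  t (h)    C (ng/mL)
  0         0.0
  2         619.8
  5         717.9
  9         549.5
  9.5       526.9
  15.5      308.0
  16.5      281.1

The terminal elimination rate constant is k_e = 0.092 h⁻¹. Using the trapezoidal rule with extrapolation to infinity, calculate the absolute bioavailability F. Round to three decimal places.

Trapezoidal AUC_0→16.5 (buccal film):
  [0→2]: (0.0+619.8)/2 × 2 = 619.8
  [2→5]: (619.8+717.9)/2 × 3 = 2006.55
  [5→9]: (717.9+549.5)/2 × 4 = 2534.8
  [9→9.5]: (549.5+526.9)/2 × 0.5 = 269.1
  [9.5→15.5]: (526.9+308.0)/2 × 6 = 2504.7
  [15.5→16.5]: (308.0+281.1)/2 × 1 = 294.55
  Sum = 8229.5 ng/mL·h
Tail: C_last/k_e = 281.1/0.092 = 3055.435
AUC_0→∞ (buccal film) = 8229.5 + 3055.435 = 11284.935 ng/mL·h
F = (AUC_ev/D_ev)/(AUC_iv/D_iv) = (11284.935/225)/(42400/150) = 50.1553/282.667 = 0.1774

F = 0.177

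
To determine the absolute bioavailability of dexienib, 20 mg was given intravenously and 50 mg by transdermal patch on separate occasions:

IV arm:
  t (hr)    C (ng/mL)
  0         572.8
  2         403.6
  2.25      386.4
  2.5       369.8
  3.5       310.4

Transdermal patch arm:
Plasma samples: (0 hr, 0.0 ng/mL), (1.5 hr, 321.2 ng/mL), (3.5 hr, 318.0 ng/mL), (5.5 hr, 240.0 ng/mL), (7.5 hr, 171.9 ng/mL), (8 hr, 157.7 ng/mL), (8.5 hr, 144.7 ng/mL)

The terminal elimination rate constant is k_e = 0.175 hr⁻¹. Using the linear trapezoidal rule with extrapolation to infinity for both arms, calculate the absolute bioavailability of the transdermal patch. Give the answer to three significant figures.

F = 0.345

Trapezoidal AUC_0→3.5 (IV):
  [0→2]: (572.8+403.6)/2 × 2 = 976.4
  [2→2.25]: (403.6+386.4)/2 × 0.25 = 98.75
  [2.25→2.5]: (386.4+369.8)/2 × 0.25 = 94.525
  [2.5→3.5]: (369.8+310.4)/2 × 1 = 340.1
  Sum = 1509.775 ng/mL·hr
IV tail: 310.4/0.175 = 1773.714; AUC_iv,0→∞ = 1509.775 + 1773.714 = 3283.489 ng/mL·hr
Trapezoidal AUC_0→8.5 (transdermal patch):
  [0→1.5]: (0.0+321.2)/2 × 1.5 = 240.9
  [1.5→3.5]: (321.2+318.0)/2 × 2 = 639.2
  [3.5→5.5]: (318.0+240.0)/2 × 2 = 558.0
  [5.5→7.5]: (240.0+171.9)/2 × 2 = 411.9
  [7.5→8]: (171.9+157.7)/2 × 0.5 = 82.4
  [8→8.5]: (157.7+144.7)/2 × 0.5 = 75.6
  Sum = 2008.0 ng/mL·hr
transdermal patch tail: 144.7/0.175 = 826.857; AUC_ev,0→∞ = 2008.0 + 826.857 = 2834.857 ng/mL·hr
F = (AUC_ev/D_ev)/(AUC_iv/D_iv) = (2834.857/50)/(3283.489/20) = 56.69714/164.17445 = 0.3453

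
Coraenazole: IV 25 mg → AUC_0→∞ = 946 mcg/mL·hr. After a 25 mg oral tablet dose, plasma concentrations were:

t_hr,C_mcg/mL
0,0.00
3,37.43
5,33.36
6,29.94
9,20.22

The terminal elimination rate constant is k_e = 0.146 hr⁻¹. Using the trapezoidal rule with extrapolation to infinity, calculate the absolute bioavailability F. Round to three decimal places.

F = 0.394

Trapezoidal AUC_0→9 (oral tablet):
  [0→3]: (0.00+37.43)/2 × 3 = 56.145
  [3→5]: (37.43+33.36)/2 × 2 = 70.79
  [5→6]: (33.36+29.94)/2 × 1 = 31.65
  [6→9]: (29.94+20.22)/2 × 3 = 75.24
  Sum = 233.825 mcg/mL·hr
Tail: C_last/k_e = 20.22/0.146 = 138.493
AUC_0→∞ (oral tablet) = 233.825 + 138.493 = 372.318 mcg/mL·hr
F = (AUC_ev/D_ev)/(AUC_iv/D_iv) = (372.318/25)/(946/25) = 14.89272/37.84 = 0.3936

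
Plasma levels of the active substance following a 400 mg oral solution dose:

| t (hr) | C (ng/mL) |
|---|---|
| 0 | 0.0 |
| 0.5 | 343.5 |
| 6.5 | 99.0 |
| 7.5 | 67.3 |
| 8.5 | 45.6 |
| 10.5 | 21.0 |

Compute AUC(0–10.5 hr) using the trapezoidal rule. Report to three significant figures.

Trapezoidal AUC_0→10.5:
  [0→0.5]: (0.0+343.5)/2 × 0.5 = 85.875
  [0.5→6.5]: (343.5+99.0)/2 × 6 = 1327.5
  [6.5→7.5]: (99.0+67.3)/2 × 1 = 83.15
  [7.5→8.5]: (67.3+45.6)/2 × 1 = 56.45
  [8.5→10.5]: (45.6+21.0)/2 × 2 = 66.6
  Sum = 1619.575 ng/mL·hr

AUC = 1620 ng/mL·hr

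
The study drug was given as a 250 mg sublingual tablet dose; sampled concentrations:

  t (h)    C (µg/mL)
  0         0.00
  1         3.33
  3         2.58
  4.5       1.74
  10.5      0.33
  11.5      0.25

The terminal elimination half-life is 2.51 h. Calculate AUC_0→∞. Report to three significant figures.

Trapezoidal AUC_0→11.5:
  [0→1]: (0.00+3.33)/2 × 1 = 1.665
  [1→3]: (3.33+2.58)/2 × 2 = 5.91
  [3→4.5]: (2.58+1.74)/2 × 1.5 = 3.24
  [4.5→10.5]: (1.74+0.33)/2 × 6 = 6.21
  [10.5→11.5]: (0.33+0.25)/2 × 1 = 0.29
  Sum = 17.315 µg/mL·h
k_e = ln2 / t½ = 0.693147 / 2.51 = 0.2762 h^-1
Extrapolated tail: C_last / k_e = 0.25 / 0.2762 = 0.905
AUC_0→∞ = 17.315 + 0.905 = 18.22 µg/mL·h

AUC = 18.2 µg/mL·h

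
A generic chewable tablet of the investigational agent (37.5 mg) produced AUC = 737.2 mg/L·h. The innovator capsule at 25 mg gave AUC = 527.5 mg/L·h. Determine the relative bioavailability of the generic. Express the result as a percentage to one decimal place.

F_rel = 93.2%

F_rel = (AUC_test/D_test) / (AUC_ref/D_ref)
      = (737.2/37.5) / (527.5/25)
      = 19.6587 / 21.1 = 0.9317 = 93.17%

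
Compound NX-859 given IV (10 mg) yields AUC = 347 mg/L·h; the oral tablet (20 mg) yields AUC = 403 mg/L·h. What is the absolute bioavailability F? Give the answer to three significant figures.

F = 0.581

F = (AUC_ev / D_ev) / (AUC_iv / D_iv)
  = (403/20) / (347/10)
  = 20.15 / 34.7 = 0.5807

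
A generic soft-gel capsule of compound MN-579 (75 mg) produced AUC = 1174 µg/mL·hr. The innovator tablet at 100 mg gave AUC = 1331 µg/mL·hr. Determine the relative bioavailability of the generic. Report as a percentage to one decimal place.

F_rel = (AUC_test/D_test) / (AUC_ref/D_ref)
      = (1174/75) / (1331/100)
      = 15.6533 / 13.31 = 1.1761 = 117.61%

F_rel = 117.6%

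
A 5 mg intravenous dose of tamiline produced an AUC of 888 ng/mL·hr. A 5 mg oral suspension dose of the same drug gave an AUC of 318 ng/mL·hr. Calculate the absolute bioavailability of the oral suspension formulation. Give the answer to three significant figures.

F = 0.358

F = (AUC_ev / D_ev) / (AUC_iv / D_iv)
  = (318/5) / (888/5)
  = 63.6 / 177.6 = 0.3581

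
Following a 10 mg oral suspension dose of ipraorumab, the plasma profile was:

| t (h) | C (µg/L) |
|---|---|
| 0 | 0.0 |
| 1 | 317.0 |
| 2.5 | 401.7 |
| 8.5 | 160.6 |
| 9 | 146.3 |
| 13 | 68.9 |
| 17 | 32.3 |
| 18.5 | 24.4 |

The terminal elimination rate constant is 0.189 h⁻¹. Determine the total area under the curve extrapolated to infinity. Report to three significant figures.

Trapezoidal AUC_0→18.5:
  [0→1]: (0.0+317.0)/2 × 1 = 158.5
  [1→2.5]: (317.0+401.7)/2 × 1.5 = 539.025
  [2.5→8.5]: (401.7+160.6)/2 × 6 = 1686.9
  [8.5→9]: (160.6+146.3)/2 × 0.5 = 76.725
  [9→13]: (146.3+68.9)/2 × 4 = 430.4
  [13→17]: (68.9+32.3)/2 × 4 = 202.4
  [17→18.5]: (32.3+24.4)/2 × 1.5 = 42.525
  Sum = 3136.475 µg/L·h
Extrapolated tail: C_last / k_e = 24.4 / 0.189 = 129.101
AUC_0→∞ = 3136.475 + 129.101 = 3265.576 µg/L·h

AUC = 3270 µg/L·h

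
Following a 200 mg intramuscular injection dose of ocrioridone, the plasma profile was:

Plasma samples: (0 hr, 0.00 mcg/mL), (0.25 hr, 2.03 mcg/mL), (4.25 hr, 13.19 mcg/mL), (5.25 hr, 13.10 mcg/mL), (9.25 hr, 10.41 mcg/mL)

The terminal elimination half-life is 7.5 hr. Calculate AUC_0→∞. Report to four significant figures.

AUC = 203.5 mcg/mL·hr

Trapezoidal AUC_0→9.25:
  [0→0.25]: (0.00+2.03)/2 × 0.25 = 0.25375
  [0.25→4.25]: (2.03+13.19)/2 × 4 = 30.44
  [4.25→5.25]: (13.19+13.10)/2 × 1 = 13.145
  [5.25→9.25]: (13.10+10.41)/2 × 4 = 47.02
  Sum = 90.85875 mcg/mL·hr
k_e = ln2 / t½ = 0.693147 / 7.5 = 0.0924 hr^-1
Extrapolated tail: C_last / k_e = 10.41 / 0.0924 = 112.662
AUC_0→∞ = 90.85875 + 112.662 = 203.52075 mcg/mL·hr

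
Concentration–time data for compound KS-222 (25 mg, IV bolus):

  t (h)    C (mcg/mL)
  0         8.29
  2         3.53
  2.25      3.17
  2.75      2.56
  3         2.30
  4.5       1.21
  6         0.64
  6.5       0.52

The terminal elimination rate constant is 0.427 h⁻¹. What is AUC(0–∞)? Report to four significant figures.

Trapezoidal AUC_0→6.5:
  [0→2]: (8.29+3.53)/2 × 2 = 11.82
  [2→2.25]: (3.53+3.17)/2 × 0.25 = 0.8375
  [2.25→2.75]: (3.17+2.56)/2 × 0.5 = 1.4325
  [2.75→3]: (2.56+2.30)/2 × 0.25 = 0.6075
  [3→4.5]: (2.30+1.21)/2 × 1.5 = 2.6325
  [4.5→6]: (1.21+0.64)/2 × 1.5 = 1.3875
  [6→6.5]: (0.64+0.52)/2 × 0.5 = 0.29
  Sum = 19.0075 mcg/mL·h
Extrapolated tail: C_last / k_e = 0.52 / 0.427 = 1.218
AUC_0→∞ = 19.0075 + 1.218 = 20.2255 mcg/mL·h

AUC = 20.23 mcg/mL·h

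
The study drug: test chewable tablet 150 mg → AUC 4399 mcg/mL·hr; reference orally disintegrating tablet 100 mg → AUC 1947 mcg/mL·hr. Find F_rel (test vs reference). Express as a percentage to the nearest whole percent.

F_rel = 151%

F_rel = (AUC_test/D_test) / (AUC_ref/D_ref)
      = (4399/150) / (1947/100)
      = 29.3267 / 19.47 = 1.5063 = 150.63%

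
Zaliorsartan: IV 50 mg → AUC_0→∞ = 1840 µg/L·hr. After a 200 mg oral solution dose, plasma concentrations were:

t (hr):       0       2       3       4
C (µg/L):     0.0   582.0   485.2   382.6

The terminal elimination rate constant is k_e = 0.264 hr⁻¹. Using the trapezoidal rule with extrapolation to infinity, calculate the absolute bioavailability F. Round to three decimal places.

F = 0.407

Trapezoidal AUC_0→4 (oral solution):
  [0→2]: (0.0+582.0)/2 × 2 = 582.0
  [2→3]: (582.0+485.2)/2 × 1 = 533.6
  [3→4]: (485.2+382.6)/2 × 1 = 433.9
  Sum = 1549.5 µg/L·hr
Tail: C_last/k_e = 382.6/0.264 = 1449.242
AUC_0→∞ (oral solution) = 1549.5 + 1449.242 = 2998.742 µg/L·hr
F = (AUC_ev/D_ev)/(AUC_iv/D_iv) = (2998.742/200)/(1840/50) = 14.99371/36.8 = 0.4074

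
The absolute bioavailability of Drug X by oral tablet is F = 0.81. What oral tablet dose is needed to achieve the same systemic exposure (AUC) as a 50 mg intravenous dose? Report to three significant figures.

D_oral = 61.7 mg

For equal systemic exposure: F × D_ev = D_iv
D_ev = D_iv / F = 50 / 0.81 = 61.7284 mg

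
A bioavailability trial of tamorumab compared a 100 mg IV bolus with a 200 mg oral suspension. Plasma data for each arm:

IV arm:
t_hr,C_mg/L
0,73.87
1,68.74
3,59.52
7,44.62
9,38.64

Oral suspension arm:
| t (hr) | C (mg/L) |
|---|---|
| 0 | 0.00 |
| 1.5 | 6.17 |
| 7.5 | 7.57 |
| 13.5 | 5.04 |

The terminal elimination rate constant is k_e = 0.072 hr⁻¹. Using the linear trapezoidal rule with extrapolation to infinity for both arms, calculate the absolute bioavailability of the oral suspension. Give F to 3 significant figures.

F = 0.0748

Trapezoidal AUC_0→9 (IV):
  [0→1]: (73.87+68.74)/2 × 1 = 71.305
  [1→3]: (68.74+59.52)/2 × 2 = 128.26
  [3→7]: (59.52+44.62)/2 × 4 = 208.28
  [7→9]: (44.62+38.64)/2 × 2 = 83.26
  Sum = 491.105 mg/L·hr
IV tail: 38.64/0.072 = 536.667; AUC_iv,0→∞ = 491.105 + 536.667 = 1027.772 mg/L·hr
Trapezoidal AUC_0→13.5 (oral suspension):
  [0→1.5]: (0.00+6.17)/2 × 1.5 = 4.6275
  [1.5→7.5]: (6.17+7.57)/2 × 6 = 41.22
  [7.5→13.5]: (7.57+5.04)/2 × 6 = 37.83
  Sum = 83.6775 mg/L·hr
oral suspension tail: 5.04/0.072 = 70.000; AUC_ev,0→∞ = 83.6775 + 70.000 = 153.6775 mg/L·hr
F = (AUC_ev/D_ev)/(AUC_iv/D_iv) = (153.6775/200)/(1027.772/100) = 0.7683875/10.27772 = 0.0748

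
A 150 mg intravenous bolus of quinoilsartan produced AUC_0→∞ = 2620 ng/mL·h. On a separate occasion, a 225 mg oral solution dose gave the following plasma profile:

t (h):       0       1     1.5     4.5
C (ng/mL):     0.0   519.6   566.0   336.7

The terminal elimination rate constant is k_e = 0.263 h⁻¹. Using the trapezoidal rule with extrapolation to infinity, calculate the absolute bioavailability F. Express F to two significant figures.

Trapezoidal AUC_0→4.5 (oral solution):
  [0→1]: (0.0+519.6)/2 × 1 = 259.8
  [1→1.5]: (519.6+566.0)/2 × 0.5 = 271.4
  [1.5→4.5]: (566.0+336.7)/2 × 3 = 1354.05
  Sum = 1885.25 ng/mL·h
Tail: C_last/k_e = 336.7/0.263 = 1280.228
AUC_0→∞ (oral solution) = 1885.25 + 1280.228 = 3165.478 ng/mL·h
F = (AUC_ev/D_ev)/(AUC_iv/D_iv) = (3165.478/225)/(2620/150) = 14.0688/17.4667 = 0.8055

F = 0.81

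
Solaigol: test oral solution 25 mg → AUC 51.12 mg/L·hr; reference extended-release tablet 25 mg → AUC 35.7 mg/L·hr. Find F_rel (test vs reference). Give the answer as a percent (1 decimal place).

F_rel = (AUC_test/D_test) / (AUC_ref/D_ref)
      = (51.12/25) / (35.7/25)
      = 2.0448 / 1.428 = 1.4319 = 143.19%

F_rel = 143.2%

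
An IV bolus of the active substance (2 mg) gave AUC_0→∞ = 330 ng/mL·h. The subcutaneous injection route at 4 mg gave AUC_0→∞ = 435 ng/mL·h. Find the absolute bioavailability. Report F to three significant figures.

F = (AUC_ev / D_ev) / (AUC_iv / D_iv)
  = (435/4) / (330/2)
  = 108.75 / 165 = 0.6591

F = 0.659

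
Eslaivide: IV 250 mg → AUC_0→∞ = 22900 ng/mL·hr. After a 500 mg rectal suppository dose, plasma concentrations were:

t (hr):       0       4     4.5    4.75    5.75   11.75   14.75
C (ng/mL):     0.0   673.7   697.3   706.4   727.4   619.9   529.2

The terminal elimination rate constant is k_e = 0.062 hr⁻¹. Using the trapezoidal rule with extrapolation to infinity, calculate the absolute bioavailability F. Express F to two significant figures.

Trapezoidal AUC_0→14.75 (rectal suppository):
  [0→4]: (0.0+673.7)/2 × 4 = 1347.4
  [4→4.5]: (673.7+697.3)/2 × 0.5 = 342.75
  [4.5→4.75]: (697.3+706.4)/2 × 0.25 = 175.4625
  [4.75→5.75]: (706.4+727.4)/2 × 1 = 716.9
  [5.75→11.75]: (727.4+619.9)/2 × 6 = 4041.9
  [11.75→14.75]: (619.9+529.2)/2 × 3 = 1723.65
  Sum = 8348.0625 ng/mL·hr
Tail: C_last/k_e = 529.2/0.062 = 8535.484
AUC_0→∞ (rectal suppository) = 8348.0625 + 8535.484 = 16883.5465 ng/mL·hr
F = (AUC_ev/D_ev)/(AUC_iv/D_iv) = (16883.5465/500)/(22900/250) = 33.767093/91.6 = 0.3686

F = 0.37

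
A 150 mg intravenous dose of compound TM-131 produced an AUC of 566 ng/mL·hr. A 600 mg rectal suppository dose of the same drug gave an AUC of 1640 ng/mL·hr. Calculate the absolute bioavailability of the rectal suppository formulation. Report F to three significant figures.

F = 0.724

F = (AUC_ev / D_ev) / (AUC_iv / D_iv)
  = (1640/600) / (566/150)
  = 2.73333 / 3.77333 = 0.7244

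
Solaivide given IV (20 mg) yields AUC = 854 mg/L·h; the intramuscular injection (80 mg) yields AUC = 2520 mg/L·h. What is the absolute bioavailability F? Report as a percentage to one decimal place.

F = 73.8%

F = (AUC_ev / D_ev) / (AUC_iv / D_iv)
  = (2520/80) / (854/20)
  = 31.5 / 42.7 = 0.7377
  = 73.77%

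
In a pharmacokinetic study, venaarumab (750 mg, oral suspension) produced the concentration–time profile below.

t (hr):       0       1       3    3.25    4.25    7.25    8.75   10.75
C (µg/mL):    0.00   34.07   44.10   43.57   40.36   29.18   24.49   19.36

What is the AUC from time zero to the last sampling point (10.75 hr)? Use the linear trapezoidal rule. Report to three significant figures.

AUC = 337 µg/mL·hr

Trapezoidal AUC_0→10.75:
  [0→1]: (0.00+34.07)/2 × 1 = 17.035
  [1→3]: (34.07+44.10)/2 × 2 = 78.17
  [3→3.25]: (44.10+43.57)/2 × 0.25 = 10.95875
  [3.25→4.25]: (43.57+40.36)/2 × 1 = 41.965
  [4.25→7.25]: (40.36+29.18)/2 × 3 = 104.31
  [7.25→8.75]: (29.18+24.49)/2 × 1.5 = 40.2525
  [8.75→10.75]: (24.49+19.36)/2 × 2 = 43.85
  Sum = 336.54125 µg/mL·hr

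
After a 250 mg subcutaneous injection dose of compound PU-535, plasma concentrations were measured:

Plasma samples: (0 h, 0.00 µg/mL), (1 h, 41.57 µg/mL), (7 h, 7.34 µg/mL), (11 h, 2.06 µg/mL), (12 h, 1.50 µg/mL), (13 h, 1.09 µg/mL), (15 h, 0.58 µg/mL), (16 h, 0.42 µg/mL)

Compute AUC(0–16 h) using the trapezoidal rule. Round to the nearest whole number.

AUC = 192 µg/mL·h

Trapezoidal AUC_0→16:
  [0→1]: (0.00+41.57)/2 × 1 = 20.785
  [1→7]: (41.57+7.34)/2 × 6 = 146.73
  [7→11]: (7.34+2.06)/2 × 4 = 18.8
  [11→12]: (2.06+1.50)/2 × 1 = 1.78
  [12→13]: (1.50+1.09)/2 × 1 = 1.295
  [13→15]: (1.09+0.58)/2 × 2 = 1.67
  [15→16]: (0.58+0.42)/2 × 1 = 0.5
  Sum = 191.56 µg/mL·h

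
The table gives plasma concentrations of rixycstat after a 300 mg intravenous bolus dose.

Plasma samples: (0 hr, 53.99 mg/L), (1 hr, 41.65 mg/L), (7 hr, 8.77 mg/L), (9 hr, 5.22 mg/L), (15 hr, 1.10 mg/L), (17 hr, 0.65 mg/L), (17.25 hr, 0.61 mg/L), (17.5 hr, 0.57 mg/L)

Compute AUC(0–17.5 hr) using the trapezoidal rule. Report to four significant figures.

Trapezoidal AUC_0→17.5:
  [0→1]: (53.99+41.65)/2 × 1 = 47.82
  [1→7]: (41.65+8.77)/2 × 6 = 151.26
  [7→9]: (8.77+5.22)/2 × 2 = 13.99
  [9→15]: (5.22+1.10)/2 × 6 = 18.96
  [15→17]: (1.10+0.65)/2 × 2 = 1.75
  [17→17.25]: (0.65+0.61)/2 × 0.25 = 0.1575
  [17.25→17.5]: (0.61+0.57)/2 × 0.25 = 0.1475
  Sum = 234.085 mg/L·hr

AUC = 234.1 mg/L·hr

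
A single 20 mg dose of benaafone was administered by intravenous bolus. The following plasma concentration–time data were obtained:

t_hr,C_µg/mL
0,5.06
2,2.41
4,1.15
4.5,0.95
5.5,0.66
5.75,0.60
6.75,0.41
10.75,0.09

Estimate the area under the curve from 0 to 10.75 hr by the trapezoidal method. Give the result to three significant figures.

Trapezoidal AUC_0→10.75:
  [0→2]: (5.06+2.41)/2 × 2 = 7.47
  [2→4]: (2.41+1.15)/2 × 2 = 3.56
  [4→4.5]: (1.15+0.95)/2 × 0.5 = 0.525
  [4.5→5.5]: (0.95+0.66)/2 × 1 = 0.805
  [5.5→5.75]: (0.66+0.60)/2 × 0.25 = 0.1575
  [5.75→6.75]: (0.60+0.41)/2 × 1 = 0.505
  [6.75→10.75]: (0.41+0.09)/2 × 4 = 1.0
  Sum = 14.0225 µg/mL·hr

AUC = 14.0 µg/mL·hr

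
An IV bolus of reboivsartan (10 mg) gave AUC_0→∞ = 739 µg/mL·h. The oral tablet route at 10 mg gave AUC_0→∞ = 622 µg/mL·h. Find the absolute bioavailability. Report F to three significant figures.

F = (AUC_ev / D_ev) / (AUC_iv / D_iv)
  = (622/10) / (739/10)
  = 62.2 / 73.9 = 0.8417

F = 0.842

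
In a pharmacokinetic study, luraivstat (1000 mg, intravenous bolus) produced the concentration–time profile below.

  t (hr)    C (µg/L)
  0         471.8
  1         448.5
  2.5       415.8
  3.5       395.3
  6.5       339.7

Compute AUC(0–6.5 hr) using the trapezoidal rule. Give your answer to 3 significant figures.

Trapezoidal AUC_0→6.5:
  [0→1]: (471.8+448.5)/2 × 1 = 460.15
  [1→2.5]: (448.5+415.8)/2 × 1.5 = 648.225
  [2.5→3.5]: (415.8+395.3)/2 × 1 = 405.55
  [3.5→6.5]: (395.3+339.7)/2 × 3 = 1102.5
  Sum = 2616.425 µg/L·hr

AUC = 2620 µg/L·hr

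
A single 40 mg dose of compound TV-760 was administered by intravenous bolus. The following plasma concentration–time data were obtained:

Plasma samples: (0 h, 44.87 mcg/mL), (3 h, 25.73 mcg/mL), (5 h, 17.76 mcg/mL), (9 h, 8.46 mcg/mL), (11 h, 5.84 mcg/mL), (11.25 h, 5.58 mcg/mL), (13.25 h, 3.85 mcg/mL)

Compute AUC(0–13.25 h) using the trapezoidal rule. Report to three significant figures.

AUC = 227 mcg/mL·h

Trapezoidal AUC_0→13.25:
  [0→3]: (44.87+25.73)/2 × 3 = 105.9
  [3→5]: (25.73+17.76)/2 × 2 = 43.49
  [5→9]: (17.76+8.46)/2 × 4 = 52.44
  [9→11]: (8.46+5.84)/2 × 2 = 14.3
  [11→11.25]: (5.84+5.58)/2 × 0.25 = 1.4275
  [11.25→13.25]: (5.58+3.85)/2 × 2 = 9.43
  Sum = 226.9875 mcg/mL·h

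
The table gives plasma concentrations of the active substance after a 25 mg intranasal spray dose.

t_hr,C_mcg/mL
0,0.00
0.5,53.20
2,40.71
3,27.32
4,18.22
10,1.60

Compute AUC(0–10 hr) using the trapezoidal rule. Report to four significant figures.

Trapezoidal AUC_0→10:
  [0→0.5]: (0.00+53.20)/2 × 0.5 = 13.3
  [0.5→2]: (53.20+40.71)/2 × 1.5 = 70.4325
  [2→3]: (40.71+27.32)/2 × 1 = 34.015
  [3→4]: (27.32+18.22)/2 × 1 = 22.77
  [4→10]: (18.22+1.60)/2 × 6 = 59.46
  Sum = 199.9775 mcg/mL·hr

AUC = 200.0 mcg/mL·hr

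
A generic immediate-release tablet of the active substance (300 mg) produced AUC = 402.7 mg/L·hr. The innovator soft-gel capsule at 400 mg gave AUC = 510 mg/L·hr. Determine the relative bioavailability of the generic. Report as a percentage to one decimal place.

F_rel = (AUC_test/D_test) / (AUC_ref/D_ref)
      = (402.7/300) / (510/400)
      = 1.34233 / 1.275 = 1.0528 = 105.28%

F_rel = 105.3%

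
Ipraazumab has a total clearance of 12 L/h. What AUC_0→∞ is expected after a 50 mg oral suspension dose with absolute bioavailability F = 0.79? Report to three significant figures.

AUC_0→∞ = F × Dose / CL
        = 0.79 × 50 / 12 = 3.29167 mg/L·h

AUC = 3.29 mg/L·h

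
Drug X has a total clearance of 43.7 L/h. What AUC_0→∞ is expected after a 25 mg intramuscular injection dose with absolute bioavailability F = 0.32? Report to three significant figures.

AUC_0→∞ = F × Dose / CL
        = 0.32 × 25 / 43.7 = 0.183066 mg/L·h

AUC = 0.183 mg/L·h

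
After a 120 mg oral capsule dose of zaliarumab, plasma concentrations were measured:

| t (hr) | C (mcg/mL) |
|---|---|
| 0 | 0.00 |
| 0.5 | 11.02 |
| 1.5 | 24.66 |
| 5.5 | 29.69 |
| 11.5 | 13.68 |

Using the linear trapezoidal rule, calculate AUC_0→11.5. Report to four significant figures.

Trapezoidal AUC_0→11.5:
  [0→0.5]: (0.00+11.02)/2 × 0.5 = 2.755
  [0.5→1.5]: (11.02+24.66)/2 × 1 = 17.84
  [1.5→5.5]: (24.66+29.69)/2 × 4 = 108.7
  [5.5→11.5]: (29.69+13.68)/2 × 6 = 130.11
  Sum = 259.405 mcg/mL·hr

AUC = 259.4 mcg/mL·hr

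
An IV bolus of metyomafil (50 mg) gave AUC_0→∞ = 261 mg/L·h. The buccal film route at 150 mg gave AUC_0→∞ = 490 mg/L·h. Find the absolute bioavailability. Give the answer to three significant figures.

F = (AUC_ev / D_ev) / (AUC_iv / D_iv)
  = (490/150) / (261/50)
  = 3.26667 / 5.22 = 0.6258

F = 0.626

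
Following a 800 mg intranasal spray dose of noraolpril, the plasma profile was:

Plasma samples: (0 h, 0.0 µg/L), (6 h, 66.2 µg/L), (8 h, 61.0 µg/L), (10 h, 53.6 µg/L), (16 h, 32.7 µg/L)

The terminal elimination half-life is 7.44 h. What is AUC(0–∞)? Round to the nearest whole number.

Trapezoidal AUC_0→16:
  [0→6]: (0.0+66.2)/2 × 6 = 198.6
  [6→8]: (66.2+61.0)/2 × 2 = 127.2
  [8→10]: (61.0+53.6)/2 × 2 = 114.6
  [10→16]: (53.6+32.7)/2 × 6 = 258.9
  Sum = 699.3 µg/L·h
k_e = ln2 / t½ = 0.693147 / 7.44 = 0.0932 h^-1
Extrapolated tail: C_last / k_e = 32.7 / 0.0932 = 350.858
AUC_0→∞ = 699.3 + 350.858 = 1050.158 µg/L·h

AUC = 1050 µg/L·h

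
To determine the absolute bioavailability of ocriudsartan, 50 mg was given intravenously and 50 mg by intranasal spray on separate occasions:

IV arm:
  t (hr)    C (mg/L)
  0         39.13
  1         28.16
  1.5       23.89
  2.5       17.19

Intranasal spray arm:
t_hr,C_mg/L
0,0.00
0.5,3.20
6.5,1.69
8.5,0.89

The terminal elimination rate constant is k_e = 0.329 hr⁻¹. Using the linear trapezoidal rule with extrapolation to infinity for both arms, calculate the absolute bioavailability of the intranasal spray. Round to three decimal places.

Trapezoidal AUC_0→2.5 (IV):
  [0→1]: (39.13+28.16)/2 × 1 = 33.645
  [1→1.5]: (28.16+23.89)/2 × 0.5 = 13.0125
  [1.5→2.5]: (23.89+17.19)/2 × 1 = 20.54
  Sum = 67.1975 mg/L·hr
IV tail: 17.19/0.329 = 52.249; AUC_iv,0→∞ = 67.1975 + 52.249 = 119.4465 mg/L·hr
Trapezoidal AUC_0→8.5 (intranasal spray):
  [0→0.5]: (0.00+3.20)/2 × 0.5 = 0.8
  [0.5→6.5]: (3.20+1.69)/2 × 6 = 14.67
  [6.5→8.5]: (1.69+0.89)/2 × 2 = 2.58
  Sum = 18.05 mg/L·hr
intranasal spray tail: 0.89/0.329 = 2.705; AUC_ev,0→∞ = 18.05 + 2.705 = 20.755 mg/L·hr
F = (AUC_ev/D_ev)/(AUC_iv/D_iv) = (20.755/50)/(119.4465/50) = 0.4151/2.38893 = 0.1738

F = 0.174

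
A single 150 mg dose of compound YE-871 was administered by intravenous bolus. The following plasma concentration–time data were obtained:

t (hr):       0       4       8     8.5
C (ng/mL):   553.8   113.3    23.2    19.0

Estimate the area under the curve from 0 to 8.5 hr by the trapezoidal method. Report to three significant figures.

AUC = 1620 ng/mL·hr

Trapezoidal AUC_0→8.5:
  [0→4]: (553.8+113.3)/2 × 4 = 1334.2
  [4→8]: (113.3+23.2)/2 × 4 = 273.0
  [8→8.5]: (23.2+19.0)/2 × 0.5 = 10.55
  Sum = 1617.75 ng/mL·hr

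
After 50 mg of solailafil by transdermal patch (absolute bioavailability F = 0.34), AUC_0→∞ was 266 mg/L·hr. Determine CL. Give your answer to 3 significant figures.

CL = F × Dose / AUC_0→∞
   = 0.34 × 50 / 266 = 0.0639098 L/hr

CL = 0.0639 L/hr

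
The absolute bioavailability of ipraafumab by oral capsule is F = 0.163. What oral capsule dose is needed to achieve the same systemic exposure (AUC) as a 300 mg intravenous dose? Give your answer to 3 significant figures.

D_oral = 1840 mg

For equal systemic exposure: F × D_ev = D_iv
D_ev = D_iv / F = 300 / 0.163 = 1840.49 mg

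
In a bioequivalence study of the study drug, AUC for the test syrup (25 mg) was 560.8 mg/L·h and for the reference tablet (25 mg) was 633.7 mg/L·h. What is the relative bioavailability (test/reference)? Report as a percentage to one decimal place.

F_rel = (AUC_test/D_test) / (AUC_ref/D_ref)
      = (560.8/25) / (633.7/25)
      = 22.432 / 25.348 = 0.8850 = 88.50%

F_rel = 88.5%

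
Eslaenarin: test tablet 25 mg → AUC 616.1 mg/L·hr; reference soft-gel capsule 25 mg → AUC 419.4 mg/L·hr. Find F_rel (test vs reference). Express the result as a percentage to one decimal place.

F_rel = 146.9%

F_rel = (AUC_test/D_test) / (AUC_ref/D_ref)
      = (616.1/25) / (419.4/25)
      = 24.644 / 16.776 = 1.4690 = 146.90%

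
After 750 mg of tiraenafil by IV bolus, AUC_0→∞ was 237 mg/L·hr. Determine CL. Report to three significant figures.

CL = Dose_iv / AUC_0→∞
   = 750 / 237 = 3.16456 L/hr

CL = 3.16 L/hr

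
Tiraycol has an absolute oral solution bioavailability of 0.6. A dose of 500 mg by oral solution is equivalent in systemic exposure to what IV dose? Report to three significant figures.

D_iv = 300 mg

Systemic exposure from an extravascular dose = F × D_ev, so the equivalent IV dose is F × D_ev.
D_iv = F × D_ev = 0.6 × 500 = 300 mg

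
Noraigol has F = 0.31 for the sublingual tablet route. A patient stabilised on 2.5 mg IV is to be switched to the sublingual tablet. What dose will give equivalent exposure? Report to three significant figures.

For equal systemic exposure: F × D_ev = D_iv
D_ev = D_iv / F = 2.5 / 0.31 = 8.06452 mg

D_sublingual = 8.06 mg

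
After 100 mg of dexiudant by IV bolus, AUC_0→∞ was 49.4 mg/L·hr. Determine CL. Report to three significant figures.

CL = 2.02 L/hr

CL = Dose_iv / AUC_0→∞
   = 100 / 49.4 = 2.02429 L/hr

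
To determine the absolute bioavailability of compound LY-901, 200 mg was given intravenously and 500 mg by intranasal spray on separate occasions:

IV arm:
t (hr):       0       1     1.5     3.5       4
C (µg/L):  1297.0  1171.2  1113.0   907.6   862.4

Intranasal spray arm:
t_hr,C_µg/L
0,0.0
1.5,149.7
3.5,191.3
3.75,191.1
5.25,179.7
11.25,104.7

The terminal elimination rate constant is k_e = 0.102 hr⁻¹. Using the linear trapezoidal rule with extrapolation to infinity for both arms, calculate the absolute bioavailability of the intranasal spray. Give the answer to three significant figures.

Trapezoidal AUC_0→4 (IV):
  [0→1]: (1297.0+1171.2)/2 × 1 = 1234.1
  [1→1.5]: (1171.2+1113.0)/2 × 0.5 = 571.05
  [1.5→3.5]: (1113.0+907.6)/2 × 2 = 2020.6
  [3.5→4]: (907.6+862.4)/2 × 0.5 = 442.5
  Sum = 4268.25 µg/L·hr
IV tail: 862.4/0.102 = 8454.902; AUC_iv,0→∞ = 4268.25 + 8454.902 = 12723.152 µg/L·hr
Trapezoidal AUC_0→11.25 (intranasal spray):
  [0→1.5]: (0.0+149.7)/2 × 1.5 = 112.275
  [1.5→3.5]: (149.7+191.3)/2 × 2 = 341.0
  [3.5→3.75]: (191.3+191.1)/2 × 0.25 = 47.8
  [3.75→5.25]: (191.1+179.7)/2 × 1.5 = 278.1
  [5.25→11.25]: (179.7+104.7)/2 × 6 = 853.2
  Sum = 1632.375 µg/L·hr
intranasal spray tail: 104.7/0.102 = 1026.471; AUC_ev,0→∞ = 1632.375 + 1026.471 = 2658.846 µg/L·hr
F = (AUC_ev/D_ev)/(AUC_iv/D_iv) = (2658.846/500)/(12723.152/200) = 5.317692/63.61576 = 0.0836

F = 0.0836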